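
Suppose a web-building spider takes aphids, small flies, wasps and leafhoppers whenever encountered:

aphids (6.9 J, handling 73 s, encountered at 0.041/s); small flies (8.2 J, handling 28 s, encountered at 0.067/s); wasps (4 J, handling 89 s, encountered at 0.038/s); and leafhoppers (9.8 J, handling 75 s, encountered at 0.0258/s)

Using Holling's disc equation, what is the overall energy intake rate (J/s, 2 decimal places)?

0.11 J/s

R = Σλ_iE_i / (1 + Σλ_ih_i)
Numerator: 0.041×6.9 + 0.067×8.2 + 0.038×4 + 0.0258×9.8 = 1.237
Denominator: 1 + 0.041×73 + 0.067×28 + 0.038×89 + 0.0258×75 = 11.19
R = 1.237/11.19 = 0.1106 J/s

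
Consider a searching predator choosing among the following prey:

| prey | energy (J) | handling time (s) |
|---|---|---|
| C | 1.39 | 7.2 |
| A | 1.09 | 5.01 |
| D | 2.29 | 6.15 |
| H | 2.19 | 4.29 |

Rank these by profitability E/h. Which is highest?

Profitability E/h (J/s): C = 1.39/7.2 = 0.193, A = 1.09/5.01 = 0.218, D = 2.29/6.15 = 0.372, H = 2.19/4.29 = 0.51.
Ranked: H > D > A > C.

H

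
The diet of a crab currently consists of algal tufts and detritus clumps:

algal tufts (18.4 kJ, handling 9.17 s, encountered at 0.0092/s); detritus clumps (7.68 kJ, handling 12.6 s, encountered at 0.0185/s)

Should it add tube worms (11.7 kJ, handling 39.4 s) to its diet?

Current rate: (0.0092×18.4 + 0.0185×7.68)/(1 + 0.0092×9.17 + 0.0185×12.6) = 0.2363 kJ/s.
tube worms: E/h = 11.7/39.4 = 0.297 kJ/s.
0.297 > 0.2363, so adding tube worms raises the average — include it.

Yes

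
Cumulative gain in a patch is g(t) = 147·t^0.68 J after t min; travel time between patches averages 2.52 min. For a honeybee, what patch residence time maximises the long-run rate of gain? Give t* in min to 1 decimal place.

Optimal t* satisfies g'(t*) = g(t*)/(T + t*).
g'(t) = 0.68·147·t^-0.32. Setting 0.68·147·t^-0.32 = 147·t^0.68/(2.52+t) gives 0.68(2.52+t) = t, so 0.32·t = 0.68×2.52.
t* = 0.68×2.52/0.32 = 5.355 min.

5.4 min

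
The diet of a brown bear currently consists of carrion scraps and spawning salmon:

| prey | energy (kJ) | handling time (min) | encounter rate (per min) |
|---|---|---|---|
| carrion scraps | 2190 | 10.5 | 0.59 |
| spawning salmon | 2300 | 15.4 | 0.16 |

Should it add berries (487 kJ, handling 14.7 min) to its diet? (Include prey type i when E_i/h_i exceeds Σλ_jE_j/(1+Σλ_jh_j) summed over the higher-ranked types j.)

Current rate: (0.59×2190 + 0.16×2300)/(1 + 0.59×10.5 + 0.16×15.4) = 171.9 kJ/min.
Profitability of berries: 487/14.7 = 33.13 kJ/min.
33.13 < 171.9, so adding berries would lower the average — exclude it.

No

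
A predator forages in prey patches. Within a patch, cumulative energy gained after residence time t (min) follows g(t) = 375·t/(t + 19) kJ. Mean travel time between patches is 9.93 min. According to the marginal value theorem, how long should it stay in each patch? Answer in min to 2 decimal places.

Maximise g(t)/(T+t): set derivative to zero → g'(t)(T+t) = g(t).
g'(t) = 375·19/(t + 19)². Setting 375·19/(t+19)² = 375t/[(t+19)(9.93+t)] gives 19(9.93+t) = t(t+19), so t² = 19×9.93 = 188.7.
t* = √188.7 = 13.74 min.

13.74 min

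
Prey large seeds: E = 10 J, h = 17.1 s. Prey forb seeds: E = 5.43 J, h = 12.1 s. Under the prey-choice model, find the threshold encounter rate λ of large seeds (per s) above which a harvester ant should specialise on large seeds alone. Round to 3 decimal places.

0.193 per s

The zero-one rule: include forb seeds iff E₂/h₂ > λE₁/(1+λh₁). Equality gives the switch point.
λE₁h₂ = E₂ + λE₂h₁ ⇒ λ = E₂/(E₁h₂ − E₂h₁) = 5.43/(121 − 92.85) = 0.1929 per s.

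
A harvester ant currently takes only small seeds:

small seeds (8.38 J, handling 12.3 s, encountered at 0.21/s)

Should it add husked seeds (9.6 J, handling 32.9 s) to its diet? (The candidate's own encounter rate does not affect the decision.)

On small seeds alone, R = ΣλE/(1+Σλh) = 1.76/3.583 = 0.4912 J/s.
Profitability of husked seeds: 9.6/32.9 = 0.2918 J/s.
Since 0.2918 < R, time spent handling husked seeds is better spent searching.

No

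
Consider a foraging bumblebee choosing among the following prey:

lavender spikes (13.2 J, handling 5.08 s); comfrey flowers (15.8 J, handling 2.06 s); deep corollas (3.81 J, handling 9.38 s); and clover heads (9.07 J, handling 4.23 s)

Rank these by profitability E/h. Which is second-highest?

lavender spikes

In descending order of E/h:
comfrey flowers: 15.8/2.06 = 7.67 J/s
lavender spikes: 13.2/5.08 = 2.6 J/s
clover heads: 9.07/4.23 = 2.14 J/s
deep corollas: 3.81/9.38 = 0.406 J/s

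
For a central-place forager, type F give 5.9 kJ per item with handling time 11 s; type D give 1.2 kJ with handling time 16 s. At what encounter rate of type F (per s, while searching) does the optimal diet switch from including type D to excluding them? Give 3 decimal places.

At the threshold, the rate on type F alone equals the profitability of type D: λ·5.9/(1 + λ·11) = 1.2/16 = 0.075.
Rearranging, λ(5.9 − 0.075×11) = 0.075, so λ = 0.075/5.075 = 0.01478 per s.

0.015 per s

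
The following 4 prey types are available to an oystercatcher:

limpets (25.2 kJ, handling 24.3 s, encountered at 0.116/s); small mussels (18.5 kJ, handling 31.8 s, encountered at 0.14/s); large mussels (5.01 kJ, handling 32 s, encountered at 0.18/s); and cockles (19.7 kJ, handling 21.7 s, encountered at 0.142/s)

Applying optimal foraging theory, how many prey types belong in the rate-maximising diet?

Rank by E/h (kJ/s): limpets 1.04, cockles 0.908, small mussels 0.582, large mussels 0.157. Include each in turn until the next type's E/h falls below the running intake rate.
Rate on top 1: 0.7655. cockles: 0.908 > 0.7655 → include.
Rate on top 2: 0.829. small mussels: 0.582 < 0.829 → exclude; stop.
Optimal diet: limpets, cockles — 2 of 4 types.

2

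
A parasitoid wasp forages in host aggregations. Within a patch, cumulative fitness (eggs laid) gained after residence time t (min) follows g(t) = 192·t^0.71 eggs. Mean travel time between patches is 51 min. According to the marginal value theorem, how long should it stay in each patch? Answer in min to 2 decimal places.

124.86 min

Maximise g(t)/(T+t): set derivative to zero → g'(t)(T+t) = g(t).
g'(t) = 0.71·192·t^-0.29. Setting 0.71·192·t^-0.29 = 192·t^0.71/(51+t) gives 0.71(51+t) = t, so 0.29·t = 0.71×51.
t* = 0.71×51/0.29 = 124.9 min.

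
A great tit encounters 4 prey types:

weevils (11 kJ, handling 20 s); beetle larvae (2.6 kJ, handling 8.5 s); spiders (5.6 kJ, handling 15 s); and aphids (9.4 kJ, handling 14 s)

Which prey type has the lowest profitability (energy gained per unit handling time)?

beetle larvae

Profitability E/h (kJ/s): weevils = 11/20 = 0.55, beetle larvae = 2.6/8.5 = 0.306, spiders = 5.6/15 = 0.373, aphids = 9.4/14 = 0.671.
Ranked: aphids > weevils > spiders > beetle larvae.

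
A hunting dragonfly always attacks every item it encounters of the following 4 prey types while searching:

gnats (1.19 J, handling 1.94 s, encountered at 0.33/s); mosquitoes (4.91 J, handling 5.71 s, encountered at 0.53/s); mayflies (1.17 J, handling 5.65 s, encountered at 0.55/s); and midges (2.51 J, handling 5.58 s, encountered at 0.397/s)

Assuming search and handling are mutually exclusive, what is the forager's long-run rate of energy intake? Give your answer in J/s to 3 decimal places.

0.464 J/s

R = (0.33×1.19 + 0.53×4.91 + 0.55×1.17 + 0.397×2.51) / (1 + 0.33×1.94 + 0.53×5.71 + 0.55×5.65 + 0.397×5.58) = 4.635/9.989 = 0.464 J/s.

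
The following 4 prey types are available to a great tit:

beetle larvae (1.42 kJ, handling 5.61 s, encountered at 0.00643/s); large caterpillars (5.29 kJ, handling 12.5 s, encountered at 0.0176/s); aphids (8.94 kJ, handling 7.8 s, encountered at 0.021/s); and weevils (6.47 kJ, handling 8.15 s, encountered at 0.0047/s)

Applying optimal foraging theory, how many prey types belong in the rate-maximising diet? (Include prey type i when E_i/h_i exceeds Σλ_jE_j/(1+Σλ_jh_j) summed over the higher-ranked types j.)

E/h in descending order: aphids 1.15, weevils 0.794, large caterpillars 0.423, beetle larvae 0.253 kJ/s. The optimal diet is the largest prefix of this list for which every included type satisfies E_i/h_i > R on the types above it.
Rate on top 1: 0.1613. weevils: 0.794 > 0.1613 → include.
Rate on top 2: 0.1815. large caterpillars: 0.423 > 0.1815 → include.
Rate on top 3: 0.2189. beetle larvae: 0.253 > 0.2189 → include.
Optimal diet: aphids, weevils, large caterpillars, beetle larvae — 4 of 4 types.

4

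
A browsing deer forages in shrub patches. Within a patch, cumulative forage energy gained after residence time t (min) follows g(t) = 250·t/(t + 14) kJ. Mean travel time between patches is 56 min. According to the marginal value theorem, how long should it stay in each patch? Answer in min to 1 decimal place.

Maximise g(t)/(T+t): set derivative to zero → g'(t)(T+t) = g(t).
g'(t) = 250·14/(t + 14)². Setting 250·14/(t+14)² = 250t/[(t+14)(56+t)] gives 14(56+t) = t(t+14), so t² = 14×56 = 784.
t* = √784 = 28 min.

28.0 min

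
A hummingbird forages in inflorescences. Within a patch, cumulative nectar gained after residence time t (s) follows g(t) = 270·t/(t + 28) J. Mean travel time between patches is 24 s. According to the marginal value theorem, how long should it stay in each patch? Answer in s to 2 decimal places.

25.92 s

Optimal t* satisfies g'(t*) = g(t*)/(T + t*).
g'(t) = 270·28/(t + 28)². Setting 270·28/(t+28)² = 270t/[(t+28)(24+t)] gives 28(24+t) = t(t+28), so t² = 28×24 = 672.
t* = √672 = 25.92 s.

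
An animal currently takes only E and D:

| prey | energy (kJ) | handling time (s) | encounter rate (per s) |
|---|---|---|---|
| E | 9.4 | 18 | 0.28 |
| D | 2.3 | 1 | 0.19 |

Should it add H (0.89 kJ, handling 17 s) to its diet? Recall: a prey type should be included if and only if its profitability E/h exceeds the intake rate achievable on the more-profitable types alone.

On E and D alone, R = ΣλE/(1+Σλh) = 3.069/6.23 = 0.4926 kJ/s.
H: E/h = 0.89/17 = 0.05235 kJ/s.
Since 0.05235 < R, time spent handling H is better spent searching.

No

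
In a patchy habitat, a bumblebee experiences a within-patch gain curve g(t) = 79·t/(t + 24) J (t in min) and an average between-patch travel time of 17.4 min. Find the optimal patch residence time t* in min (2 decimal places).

20.44 min

Maximise g(t)/(T+t): set derivative to zero → g'(t)(T+t) = g(t).
g'(t) = 79·24/(t + 24)². Setting 79·24/(t+24)² = 79t/[(t+24)(17.4+t)] gives 24(17.4+t) = t(t+24), so t² = 24×17.4 = 417.6.
t* = √417.6 = 20.44 min.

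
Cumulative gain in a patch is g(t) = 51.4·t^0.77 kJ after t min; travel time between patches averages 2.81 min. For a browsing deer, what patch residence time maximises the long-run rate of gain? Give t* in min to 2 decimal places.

9.41 min

Optimal t* satisfies g'(t*) = g(t*)/(T + t*).
g'(t) = 0.77·51.4·t^-0.23. Setting 0.77·51.4·t^-0.23 = 51.4·t^0.77/(2.81+t) gives 0.77(2.81+t) = t, so 0.23·t = 0.77×2.81.
t* = 0.77×2.81/0.23 = 9.407 min.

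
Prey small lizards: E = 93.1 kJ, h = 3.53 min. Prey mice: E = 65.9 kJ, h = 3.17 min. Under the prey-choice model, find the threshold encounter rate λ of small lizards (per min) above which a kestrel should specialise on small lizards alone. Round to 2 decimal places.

The zero-one rule: include mice iff E₂/h₂ > λE₁/(1+λh₁). Equality gives the switch point.
λE₁h₂ = E₂ + λE₂h₁ ⇒ λ = E₂/(E₁h₂ − E₂h₁) = 65.9/(295.1 − 232.6) = 1.054 per min.

1.05 per min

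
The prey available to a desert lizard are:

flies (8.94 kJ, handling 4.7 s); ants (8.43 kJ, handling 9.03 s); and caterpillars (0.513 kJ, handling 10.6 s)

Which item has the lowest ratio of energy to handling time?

Profitability E/h (kJ/s): flies = 8.94/4.7 = 1.9, ants = 8.43/9.03 = 0.934, caterpillars = 0.513/10.6 = 0.0484.
Ranked: flies > ants > caterpillars.

caterpillars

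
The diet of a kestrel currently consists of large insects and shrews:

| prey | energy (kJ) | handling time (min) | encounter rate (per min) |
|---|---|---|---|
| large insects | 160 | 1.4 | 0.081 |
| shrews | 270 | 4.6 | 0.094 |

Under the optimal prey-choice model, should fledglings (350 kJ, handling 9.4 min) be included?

Yes

Current rate: (0.081×160 + 0.094×270)/(1 + 0.081×1.4 + 0.094×4.6) = 24.8 kJ/min.
Profitability of fledglings: 350/9.4 = 37.23 kJ/min.
37.23 > 24.8, so adding fledglings raises the average — include it.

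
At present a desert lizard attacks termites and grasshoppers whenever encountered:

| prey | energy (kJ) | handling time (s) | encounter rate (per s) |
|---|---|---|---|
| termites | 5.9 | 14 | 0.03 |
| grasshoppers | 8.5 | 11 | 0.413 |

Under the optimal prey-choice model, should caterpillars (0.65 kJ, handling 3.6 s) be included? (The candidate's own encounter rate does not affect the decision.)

No

On termites and grasshoppers alone, R = ΣλE/(1+Σλh) = 3.688/5.963 = 0.6184 kJ/s.
Profitability of caterpillars: 0.65/3.6 = 0.1806 kJ/s.
0.1806 < 0.6184, so adding caterpillars would lower the average — exclude it.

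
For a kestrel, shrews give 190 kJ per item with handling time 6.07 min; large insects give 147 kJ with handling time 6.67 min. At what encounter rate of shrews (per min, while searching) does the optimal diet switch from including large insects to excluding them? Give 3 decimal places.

0.392 per min

Drop large insects once their profitability E₂/h₂ falls below the rate achievable on shrews alone: E₂/h₂ = λE₁/(1 + λh₁).
Solve for λ: λE₁h₂ = E₂(1 + λh₁) → λ(E₁h₂ − E₂h₁) = E₂ → λ = E₂/(E₁h₂ − E₂h₁).
λ = 147/(190×6.67 − 147×6.07) = 147/375 = 0.392 per min.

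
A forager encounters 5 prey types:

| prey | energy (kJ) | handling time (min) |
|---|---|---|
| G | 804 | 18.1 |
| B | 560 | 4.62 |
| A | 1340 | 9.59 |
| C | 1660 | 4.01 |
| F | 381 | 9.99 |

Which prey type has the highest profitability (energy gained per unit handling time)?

C

Profitability E/h (kJ/min): G = 804/18.1 = 44.4, B = 560/4.62 = 121, A = 1340/9.59 = 140, C = 1660/4.01 = 414, F = 381/9.99 = 38.1.
Ranked: C > A > B > G > F.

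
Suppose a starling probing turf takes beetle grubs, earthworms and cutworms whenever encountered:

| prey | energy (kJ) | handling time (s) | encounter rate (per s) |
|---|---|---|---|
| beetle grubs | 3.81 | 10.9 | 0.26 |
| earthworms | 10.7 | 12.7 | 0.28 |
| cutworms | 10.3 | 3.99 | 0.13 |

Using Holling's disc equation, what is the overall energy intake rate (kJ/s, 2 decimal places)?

R = (0.26×3.81 + 0.28×10.7 + 0.13×10.3) / (1 + 0.26×10.9 + 0.28×12.7 + 0.13×3.99) = 5.326/7.909 = 0.6734 kJ/s.

0.67 kJ/s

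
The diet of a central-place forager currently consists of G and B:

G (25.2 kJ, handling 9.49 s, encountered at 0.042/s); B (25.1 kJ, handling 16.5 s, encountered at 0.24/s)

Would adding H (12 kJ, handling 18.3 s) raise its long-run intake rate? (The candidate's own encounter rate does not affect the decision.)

No

On G and B alone, R = ΣλE/(1+Σλh) = 7.082/5.359 = 1.322 kJ/s.
Profitability of H: 12/18.3 = 0.6557 kJ/s.
0.6557 < 1.322, so adding H would lower the average — exclude it.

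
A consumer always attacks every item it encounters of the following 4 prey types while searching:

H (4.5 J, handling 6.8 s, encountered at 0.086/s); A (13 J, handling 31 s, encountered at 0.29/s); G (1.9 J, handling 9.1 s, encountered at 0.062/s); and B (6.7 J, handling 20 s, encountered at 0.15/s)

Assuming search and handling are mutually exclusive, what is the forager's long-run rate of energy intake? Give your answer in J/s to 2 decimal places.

0.37 J/s

R = (0.086×4.5 + 0.29×13 + 0.062×1.9 + 0.15×6.7) / (1 + 0.086×6.8 + 0.29×31 + 0.062×9.1 + 0.15×20) = 5.28/14.14 = 0.3734 J/s.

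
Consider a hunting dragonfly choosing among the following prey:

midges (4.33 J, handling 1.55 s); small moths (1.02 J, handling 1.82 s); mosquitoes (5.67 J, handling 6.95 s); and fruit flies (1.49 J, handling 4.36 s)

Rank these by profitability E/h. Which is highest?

midges

Profitability E/h (J/s): midges = 4.33/1.55 = 2.79, small moths = 1.02/1.82 = 0.56, mosquitoes = 5.67/6.95 = 0.816, fruit flies = 1.49/4.36 = 0.342.
Ranked: midges > mosquitoes > small moths > fruit flies.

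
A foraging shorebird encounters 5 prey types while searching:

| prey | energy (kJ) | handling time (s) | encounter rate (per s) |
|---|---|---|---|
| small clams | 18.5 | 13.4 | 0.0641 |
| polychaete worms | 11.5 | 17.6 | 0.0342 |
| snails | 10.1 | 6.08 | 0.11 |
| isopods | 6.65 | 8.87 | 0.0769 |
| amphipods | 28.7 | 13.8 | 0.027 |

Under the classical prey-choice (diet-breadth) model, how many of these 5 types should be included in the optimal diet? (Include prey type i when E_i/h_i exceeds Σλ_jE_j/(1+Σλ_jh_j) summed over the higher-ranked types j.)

Profitabilities (E/h, kJ/s): amphipods 2.08, snails 1.66, small clams 1.38, isopods 0.75, polychaete worms 0.653. Add prey in this order while the next type's profitability exceeds the intake rate on those already taken.
Rate on top 1: 0.5645. snails: 1.66 > 0.5645 → include.
Rate on top 2: 0.9238. small clams: 1.38 > 0.9238 → include.
Rate on top 3: 1.059. isopods: 0.75 < 1.059 → exclude; stop.
Optimal diet: amphipods, snails, small clams — 3 of 5 types.

3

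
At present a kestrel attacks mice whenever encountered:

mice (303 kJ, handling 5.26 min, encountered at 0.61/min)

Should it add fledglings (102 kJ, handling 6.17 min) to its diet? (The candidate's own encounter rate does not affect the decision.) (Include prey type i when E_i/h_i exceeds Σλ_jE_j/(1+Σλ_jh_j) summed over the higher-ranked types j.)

Current rate: (0.61×303)/(1 + 0.61×5.26) = 43.92 kJ/min.
Profitability of fledglings: 102/6.17 = 16.53 kJ/min.
Since 16.53 < R, time spent handling fledglings is better spent searching.

No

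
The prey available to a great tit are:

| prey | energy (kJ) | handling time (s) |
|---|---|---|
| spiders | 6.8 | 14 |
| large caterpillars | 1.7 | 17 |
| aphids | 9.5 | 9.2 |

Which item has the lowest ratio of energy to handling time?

In descending order of E/h:
aphids: 9.5/9.2 = 1.03 kJ/s
spiders: 6.8/14 = 0.486 kJ/s
large caterpillars: 1.7/17 = 0.1 kJ/s

large caterpillars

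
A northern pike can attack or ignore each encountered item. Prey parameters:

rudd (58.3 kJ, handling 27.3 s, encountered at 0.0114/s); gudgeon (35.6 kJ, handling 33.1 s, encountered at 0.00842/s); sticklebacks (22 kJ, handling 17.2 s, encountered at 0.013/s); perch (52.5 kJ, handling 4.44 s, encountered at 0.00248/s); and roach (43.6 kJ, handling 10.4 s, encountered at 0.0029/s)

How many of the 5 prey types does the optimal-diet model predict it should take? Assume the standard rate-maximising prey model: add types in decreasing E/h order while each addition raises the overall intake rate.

E/h in descending order: perch 11.8, roach 4.19, rudd 2.14, sticklebacks 1.28, gudgeon 1.08 kJ/s. The optimal diet is the largest prefix of this list for which every included type satisfies E_i/h_i > R on the types above it.
Rate on top 1: 0.1288. roach: 4.19 > 0.1288 → include.
Rate on top 2: 0.2465. rudd: 2.14 > 0.2465 → include.
Rate on top 3: 0.6812. sticklebacks: 1.28 > 0.6812 → include.
Rate on top 4: 0.766. gudgeon: 1.08 > 0.766 → include.
Optimal diet: perch, roach, rudd, sticklebacks, gudgeon — 5 of 5 types.

5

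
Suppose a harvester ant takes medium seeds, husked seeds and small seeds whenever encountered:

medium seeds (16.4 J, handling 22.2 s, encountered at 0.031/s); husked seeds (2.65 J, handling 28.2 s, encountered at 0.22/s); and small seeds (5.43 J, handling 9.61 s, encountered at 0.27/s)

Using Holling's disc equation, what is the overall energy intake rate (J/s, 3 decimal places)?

R = (0.031×16.4 + 0.22×2.65 + 0.27×5.43) / (1 + 0.031×22.2 + 0.22×28.2 + 0.27×9.61) = 2.558/10.49 = 0.2439 J/s.

0.244 J/s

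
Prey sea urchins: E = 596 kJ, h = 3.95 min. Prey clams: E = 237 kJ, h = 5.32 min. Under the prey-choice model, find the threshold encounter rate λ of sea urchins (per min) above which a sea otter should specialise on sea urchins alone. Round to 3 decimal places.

0.106 per min

Drop clams once their profitability E₂/h₂ falls below the rate achievable on sea urchins alone: E₂/h₂ = λE₁/(1 + λh₁).
Solve for λ: λE₁h₂ = E₂(1 + λh₁) → λ(E₁h₂ − E₂h₁) = E₂ → λ = E₂/(E₁h₂ − E₂h₁).
λ = 237/(596×5.32 − 237×3.95) = 237/2235 = 0.1061 per min.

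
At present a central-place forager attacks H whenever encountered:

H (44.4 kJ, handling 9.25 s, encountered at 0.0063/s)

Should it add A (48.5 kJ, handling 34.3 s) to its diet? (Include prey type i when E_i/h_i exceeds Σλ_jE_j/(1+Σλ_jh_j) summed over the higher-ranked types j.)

Yes

Intake rate on the current diet: R = (0.0063×44.4) / (1 + 0.0063×9.25) = 0.2797/1.058 = 0.2643 kJ/s.
A: E/h = 48.5/34.3 = 1.414 kJ/s.
Since 1.414 > R, including A increases the long-run rate.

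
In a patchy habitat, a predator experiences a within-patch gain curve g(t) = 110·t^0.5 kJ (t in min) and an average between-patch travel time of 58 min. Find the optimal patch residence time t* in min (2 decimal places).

Optimal t* satisfies g'(t*) = g(t*)/(T + t*).
g'(t) = 0.5·110·t^-0.5. Setting 0.5·110·t^-0.5 = 110·t^0.5/(58+t) gives 0.5(58+t) = t, so 0.50·t = 0.5×58.
t* = 0.5×58/0.50 = 58 min.

58.00 min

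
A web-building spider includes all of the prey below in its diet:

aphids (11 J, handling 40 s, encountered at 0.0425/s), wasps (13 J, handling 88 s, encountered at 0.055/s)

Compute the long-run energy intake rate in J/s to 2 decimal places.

0.16 J/s

R = Σλ_iE_i / (1 + Σλ_ih_i)
Numerator: 0.0425×11 + 0.055×13 = 1.183
Denominator: 1 + 0.0425×40 + 0.055×88 = 7.54
R = 1.183/7.54 = 0.1568 J/s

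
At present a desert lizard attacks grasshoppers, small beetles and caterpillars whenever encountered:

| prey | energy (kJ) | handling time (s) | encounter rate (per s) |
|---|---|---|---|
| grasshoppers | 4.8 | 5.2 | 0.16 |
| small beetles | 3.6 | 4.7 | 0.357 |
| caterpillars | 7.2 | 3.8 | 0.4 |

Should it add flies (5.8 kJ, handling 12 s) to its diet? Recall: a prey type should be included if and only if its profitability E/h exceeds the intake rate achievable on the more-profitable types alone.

On grasshoppers, small beetles and caterpillars alone, R = ΣλE/(1+Σλh) = 4.933/5.03 = 0.9808 kJ/s.
Profitability of flies: 5.8/12 = 0.4833 kJ/s.
0.4833 < 0.9808, so adding flies would lower the average — exclude it.

No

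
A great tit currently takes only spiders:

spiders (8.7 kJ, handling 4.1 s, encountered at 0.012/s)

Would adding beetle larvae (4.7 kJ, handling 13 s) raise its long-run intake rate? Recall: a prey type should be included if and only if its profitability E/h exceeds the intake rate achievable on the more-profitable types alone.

Yes

Current rate: (0.012×8.7)/(1 + 0.012×4.1) = 0.0995 kJ/s.
Profitability of beetle larvae: 4.7/13 = 0.3615 kJ/s.
Since 0.3615 > R, including beetle larvae increases the long-run rate.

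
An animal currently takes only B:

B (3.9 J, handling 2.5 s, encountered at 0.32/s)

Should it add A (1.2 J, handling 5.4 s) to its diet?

No

Intake rate on the current diet: R = (0.32×3.9) / (1 + 0.32×2.5) = 1.248/1.8 = 0.6933 J/s.
A: E/h = 1.2/5.4 = 0.2222 J/s.
0.2222 < 0.6933, so adding A would lower the average — exclude it.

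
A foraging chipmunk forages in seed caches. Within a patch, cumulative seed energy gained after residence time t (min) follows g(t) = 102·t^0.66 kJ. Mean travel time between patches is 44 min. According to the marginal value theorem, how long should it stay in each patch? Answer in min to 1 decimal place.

85.4 min

Maximise g(t)/(T+t): set derivative to zero → g'(t)(T+t) = g(t).
g'(t) = 0.66·102·t^-0.34. Setting 0.66·102·t^-0.34 = 102·t^0.66/(44+t) gives 0.66(44+t) = t, so 0.34·t = 0.66×44.
t* = 0.66×44/0.34 = 85.41 min.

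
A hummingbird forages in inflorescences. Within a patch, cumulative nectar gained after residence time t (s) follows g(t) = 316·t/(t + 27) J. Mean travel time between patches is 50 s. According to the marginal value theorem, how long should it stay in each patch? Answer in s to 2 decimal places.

By the marginal value theorem, leave when the instantaneous gain rate g'(t) equals the habitat-wide average g(t)/(T + t).
g'(t) = 316·27/(t + 27)². Setting 316·27/(t+27)² = 316t/[(t+27)(50+t)] gives 27(50+t) = t(t+27), so t² = 27×50 = 1350.
t* = √1350 = 36.74 s.

36.74 s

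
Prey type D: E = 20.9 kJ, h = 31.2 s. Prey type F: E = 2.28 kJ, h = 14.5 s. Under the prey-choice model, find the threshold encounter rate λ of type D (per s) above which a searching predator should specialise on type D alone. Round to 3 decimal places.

0.010 per s

Drop type F once their profitability E₂/h₂ falls below the rate achievable on type D alone: E₂/h₂ = λE₁/(1 + λh₁).
Solve for λ: λE₁h₂ = E₂(1 + λh₁) → λ(E₁h₂ − E₂h₁) = E₂ → λ = E₂/(E₁h₂ − E₂h₁).
λ = 2.28/(20.9×14.5 − 2.28×31.2) = 2.28/231.9 = 0.009831 per s.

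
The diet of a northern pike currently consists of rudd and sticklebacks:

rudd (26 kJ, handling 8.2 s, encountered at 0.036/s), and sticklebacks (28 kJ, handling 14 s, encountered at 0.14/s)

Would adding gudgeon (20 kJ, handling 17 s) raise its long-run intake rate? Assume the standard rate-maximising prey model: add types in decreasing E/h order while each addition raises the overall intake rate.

No

On rudd and sticklebacks alone, R = ΣλE/(1+Σλh) = 4.856/3.255 = 1.492 kJ/s.
gudgeon: E/h = 20/17 = 1.176 kJ/s.
1.176 < 1.492, so adding gudgeon would lower the average — exclude it.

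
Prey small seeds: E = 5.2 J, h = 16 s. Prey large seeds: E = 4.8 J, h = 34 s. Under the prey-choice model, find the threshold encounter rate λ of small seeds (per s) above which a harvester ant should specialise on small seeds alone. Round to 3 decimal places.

The zero-one rule: include large seeds iff E₂/h₂ > λE₁/(1+λh₁). Equality gives the switch point.
λE₁h₂ = E₂ + λE₂h₁ ⇒ λ = E₂/(E₁h₂ − E₂h₁) = 4.8/(176.8 − 76.8) = 0.048 per s.

0.048 per s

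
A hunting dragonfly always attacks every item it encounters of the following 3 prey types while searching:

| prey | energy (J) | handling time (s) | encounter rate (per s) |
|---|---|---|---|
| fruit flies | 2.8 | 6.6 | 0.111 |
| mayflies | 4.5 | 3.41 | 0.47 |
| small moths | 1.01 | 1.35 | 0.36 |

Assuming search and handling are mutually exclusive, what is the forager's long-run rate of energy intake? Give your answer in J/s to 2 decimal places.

R = (0.111×2.8 + 0.47×4.5 + 0.36×1.01) / (1 + 0.111×6.6 + 0.47×3.41 + 0.36×1.35) = 2.789/3.821 = 0.73 J/s.

0.73 J/s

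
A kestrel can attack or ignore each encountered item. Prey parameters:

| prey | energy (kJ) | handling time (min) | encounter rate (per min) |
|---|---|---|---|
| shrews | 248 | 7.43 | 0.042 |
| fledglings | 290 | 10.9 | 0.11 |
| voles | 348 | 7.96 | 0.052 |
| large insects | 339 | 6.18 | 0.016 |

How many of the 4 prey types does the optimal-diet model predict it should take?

4

Rank by E/h (kJ/min): large insects 54.9, voles 43.7, shrews 33.4, fledglings 26.6. Include each in turn until the next type's E/h falls below the running intake rate.
Rate on top 1: 4.936. voles: 43.7 > 4.936 → include.
Rate on top 2: 15.55. shrews: 33.4 > 15.55 → include.
Rate on top 3: 18.6. fledglings: 26.6 > 18.6 → include.
Optimal diet: large insects, voles, shrews, fledglings — 4 of 4 types.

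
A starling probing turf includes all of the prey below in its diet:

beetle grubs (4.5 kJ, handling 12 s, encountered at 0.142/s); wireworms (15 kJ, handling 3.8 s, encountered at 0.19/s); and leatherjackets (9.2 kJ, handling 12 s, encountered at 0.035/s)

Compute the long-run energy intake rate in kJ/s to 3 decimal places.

R = Σλ_iE_i / (1 + Σλ_ih_i)
Numerator: 0.142×4.5 + 0.19×15 + 0.035×9.2 = 3.811
Denominator: 1 + 0.142×12 + 0.19×3.8 + 0.035×12 = 3.846
R = 3.811/3.846 = 0.9909 kJ/s

0.991 kJ/s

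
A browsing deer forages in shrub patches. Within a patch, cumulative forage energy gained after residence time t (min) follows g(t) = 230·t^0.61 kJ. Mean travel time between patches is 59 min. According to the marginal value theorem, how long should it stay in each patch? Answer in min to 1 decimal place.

Optimal t* satisfies g'(t*) = g(t*)/(T + t*).
g'(t) = 0.61·230·t^-0.39. Setting 0.61·230·t^-0.39 = 230·t^0.61/(59+t) gives 0.61(59+t) = t, so 0.39·t = 0.61×59.
t* = 0.61×59/0.39 = 92.28 min.

92.3 min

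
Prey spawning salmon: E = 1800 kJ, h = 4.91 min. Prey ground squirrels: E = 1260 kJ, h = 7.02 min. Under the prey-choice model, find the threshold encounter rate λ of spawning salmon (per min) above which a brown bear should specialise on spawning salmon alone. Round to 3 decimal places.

At the threshold, the rate on spawning salmon alone equals the profitability of ground squirrels: λ·1800/(1 + λ·4.91) = 1260/7.02 = 179.5.
Rearranging, λ(1800 − 179.5×4.91) = 179.5, so λ = 179.5/918.7 = 0.1954 per min.

0.195 per min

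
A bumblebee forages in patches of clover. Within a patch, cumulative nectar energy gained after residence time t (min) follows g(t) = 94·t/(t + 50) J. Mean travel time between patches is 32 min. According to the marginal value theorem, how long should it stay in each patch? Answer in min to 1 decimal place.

Optimal t* satisfies g'(t*) = g(t*)/(T + t*).
g'(t) = 94·50/(t + 50)². Setting 94·50/(t+50)² = 94t/[(t+50)(32+t)] gives 50(32+t) = t(t+50), so t² = 50×32 = 1600.
t* = √1600 = 40 min.

40.0 min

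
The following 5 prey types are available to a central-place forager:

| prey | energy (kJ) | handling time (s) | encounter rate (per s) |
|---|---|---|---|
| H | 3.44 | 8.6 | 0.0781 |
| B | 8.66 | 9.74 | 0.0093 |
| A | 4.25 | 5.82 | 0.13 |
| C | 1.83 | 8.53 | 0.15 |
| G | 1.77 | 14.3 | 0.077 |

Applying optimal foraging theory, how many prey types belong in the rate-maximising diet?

3

E/h in descending order: B 0.889, A 0.73, H 0.4, C 0.215, G 0.124 kJ/s. The optimal diet is the largest prefix of this list for which every included type satisfies E_i/h_i > R on the types above it.
Rate on top 1: 0.07385. A: 0.73 > 0.07385 → include.
Rate on top 2: 0.3427. H: 0.4 > 0.3427 → include.
Rate on top 3: 0.358. C: 0.215 < 0.358 → exclude; stop.
Optimal diet: B, A, H — 3 of 5 types.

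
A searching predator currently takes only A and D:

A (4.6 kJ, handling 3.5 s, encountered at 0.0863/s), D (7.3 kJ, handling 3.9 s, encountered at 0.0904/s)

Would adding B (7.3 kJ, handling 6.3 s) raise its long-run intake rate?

Yes

Current rate: (0.0863×4.6 + 0.0904×7.3)/(1 + 0.0863×3.5 + 0.0904×3.9) = 0.6388 kJ/s.
Profitability of B: 7.3/6.3 = 1.159 kJ/s.
Since 1.159 > R, including B increases the long-run rate.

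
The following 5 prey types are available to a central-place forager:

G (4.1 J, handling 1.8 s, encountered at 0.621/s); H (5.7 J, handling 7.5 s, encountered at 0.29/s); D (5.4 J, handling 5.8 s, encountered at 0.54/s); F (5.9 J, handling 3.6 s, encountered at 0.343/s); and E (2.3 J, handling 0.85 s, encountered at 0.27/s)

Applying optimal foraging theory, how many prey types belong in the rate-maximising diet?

3

Rank by E/h (J/s): E 2.71, G 2.28, F 1.64, D 0.931, H 0.76. Include each in turn until the next type's E/h falls below the running intake rate.
Rate on top 1: 0.5051. G: 2.28 > 0.5051 → include.
Rate on top 2: 1.349. F: 1.64 > 1.349 → include.
Rate on top 3: 1.449. D: 0.931 < 1.449 → exclude; stop.
Optimal diet: E, G, F — 3 of 5 types.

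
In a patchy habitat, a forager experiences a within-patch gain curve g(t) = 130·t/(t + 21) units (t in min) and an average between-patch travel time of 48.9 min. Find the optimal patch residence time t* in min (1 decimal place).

By the marginal value theorem, leave when the instantaneous gain rate g'(t) equals the habitat-wide average g(t)/(T + t).
g'(t) = 130·21/(t + 21)². Setting 130·21/(t+21)² = 130t/[(t+21)(48.9+t)] gives 21(48.9+t) = t(t+21), so t² = 21×48.9 = 1027.
t* = √1027 = 32.05 min.

32.0 min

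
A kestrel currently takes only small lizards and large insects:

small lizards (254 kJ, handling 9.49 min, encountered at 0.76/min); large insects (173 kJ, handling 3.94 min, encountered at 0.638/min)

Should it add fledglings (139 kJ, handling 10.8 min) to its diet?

On small lizards and large insects alone, R = ΣλE/(1+Σλh) = 303.4/10.73 = 28.29 kJ/min.
Profitability of fledglings: 139/10.8 = 12.87 kJ/min.
12.87 < 28.29, so adding fledglings would lower the average — exclude it.

No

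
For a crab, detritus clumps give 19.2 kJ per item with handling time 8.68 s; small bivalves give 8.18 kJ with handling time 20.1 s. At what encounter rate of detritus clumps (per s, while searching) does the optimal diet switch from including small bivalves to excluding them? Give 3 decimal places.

0.026 per s

At the threshold, the rate on detritus clumps alone equals the profitability of small bivalves: λ·19.2/(1 + λ·8.68) = 8.18/20.1 = 0.407.
Rearranging, λ(19.2 − 0.407×8.68) = 0.407, so λ = 0.407/15.67 = 0.02598 per s.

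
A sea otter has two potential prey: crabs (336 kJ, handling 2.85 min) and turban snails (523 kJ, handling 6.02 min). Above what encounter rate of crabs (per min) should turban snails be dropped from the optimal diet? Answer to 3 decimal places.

Drop turban snails once their profitability E₂/h₂ falls below the rate achievable on crabs alone: E₂/h₂ = λE₁/(1 + λh₁).
Solve for λ: λE₁h₂ = E₂(1 + λh₁) → λ(E₁h₂ − E₂h₁) = E₂ → λ = E₂/(E₁h₂ − E₂h₁).
λ = 523/(336×6.02 − 523×2.85) = 523/532.2 = 0.9828 per min.

0.983 per min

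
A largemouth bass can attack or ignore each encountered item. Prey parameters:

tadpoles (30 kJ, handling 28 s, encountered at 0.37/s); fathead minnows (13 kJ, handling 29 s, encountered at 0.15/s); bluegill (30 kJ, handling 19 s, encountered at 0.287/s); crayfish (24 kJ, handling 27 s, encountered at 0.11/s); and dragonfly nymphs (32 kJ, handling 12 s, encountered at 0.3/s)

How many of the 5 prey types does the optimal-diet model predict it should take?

1

Rank by E/h (kJ/s): dragonfly nymphs 2.67, bluegill 1.58, tadpoles 1.07, crayfish 0.889, fathead minnows 0.448. Include each in turn until the next type's E/h falls below the running intake rate.
Rate on top 1: 2.087. bluegill: 1.58 < 2.087 → exclude; stop.
Optimal diet: dragonfly nymphs — 1 of 5 types.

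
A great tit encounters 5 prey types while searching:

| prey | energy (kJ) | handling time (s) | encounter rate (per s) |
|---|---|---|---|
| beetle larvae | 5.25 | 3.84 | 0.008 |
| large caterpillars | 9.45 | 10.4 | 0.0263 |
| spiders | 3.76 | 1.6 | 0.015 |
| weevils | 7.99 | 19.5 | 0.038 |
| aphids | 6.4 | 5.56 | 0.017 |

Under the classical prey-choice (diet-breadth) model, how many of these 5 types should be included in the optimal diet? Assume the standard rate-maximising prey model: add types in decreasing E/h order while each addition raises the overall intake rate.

Profitabilities (E/h, kJ/s): spiders 2.35, beetle larvae 1.37, aphids 1.15, large caterpillars 0.909, weevils 0.41. Add prey in this order while the next type's profitability exceeds the intake rate on those already taken.
Rate on top 1: 0.05508. beetle larvae: 1.37 > 0.05508 → include.
Rate on top 2: 0.09329. aphids: 1.15 > 0.09329 → include.
Rate on top 3: 0.1803. large caterpillars: 0.909 > 0.1803 → include.
Rate on top 4: 0.3203. weevils: 0.41 > 0.3203 → include.
Optimal diet: spiders, beetle larvae, aphids, large caterpillars, weevils — 5 of 5 types.

5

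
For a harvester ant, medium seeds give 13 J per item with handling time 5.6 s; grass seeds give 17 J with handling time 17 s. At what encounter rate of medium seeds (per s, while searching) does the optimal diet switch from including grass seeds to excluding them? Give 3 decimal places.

Drop grass seeds once their profitability E₂/h₂ falls below the rate achievable on medium seeds alone: E₂/h₂ = λE₁/(1 + λh₁).
Solve for λ: λE₁h₂ = E₂(1 + λh₁) → λ(E₁h₂ − E₂h₁) = E₂ → λ = E₂/(E₁h₂ − E₂h₁).
λ = 17/(13×17 − 17×5.6) = 17/125.8 = 0.1351 per s.

0.135 per s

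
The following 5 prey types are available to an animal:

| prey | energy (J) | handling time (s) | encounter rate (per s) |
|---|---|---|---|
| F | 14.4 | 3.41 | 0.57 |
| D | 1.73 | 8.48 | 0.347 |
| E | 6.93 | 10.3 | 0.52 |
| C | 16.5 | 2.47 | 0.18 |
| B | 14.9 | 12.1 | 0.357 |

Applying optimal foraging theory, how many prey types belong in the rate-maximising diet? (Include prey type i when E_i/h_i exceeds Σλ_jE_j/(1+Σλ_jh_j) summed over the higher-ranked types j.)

2

Rank by E/h (J/s): C 6.68, F 4.22, B 1.23, E 0.673, D 0.204. Include each in turn until the next type's E/h falls below the running intake rate.
Rate on top 1: 2.056. F: 4.22 > 2.056 → include.
Rate on top 2: 3.299. B: 1.23 < 3.299 → exclude; stop.
Optimal diet: C, F — 2 of 5 types.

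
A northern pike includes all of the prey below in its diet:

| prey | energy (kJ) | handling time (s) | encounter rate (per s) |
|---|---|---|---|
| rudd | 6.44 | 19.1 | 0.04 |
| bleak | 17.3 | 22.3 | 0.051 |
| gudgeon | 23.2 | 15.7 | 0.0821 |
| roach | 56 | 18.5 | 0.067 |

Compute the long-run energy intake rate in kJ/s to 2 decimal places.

1.25 kJ/s

R = Σλ_iE_i / (1 + Σλ_ih_i)
Numerator: 0.04×6.44 + 0.051×17.3 + 0.0821×23.2 + 0.067×56 = 6.797
Denominator: 1 + 0.04×19.1 + 0.051×22.3 + 0.0821×15.7 + 0.067×18.5 = 5.43
R = 6.797/5.43 = 1.252 kJ/s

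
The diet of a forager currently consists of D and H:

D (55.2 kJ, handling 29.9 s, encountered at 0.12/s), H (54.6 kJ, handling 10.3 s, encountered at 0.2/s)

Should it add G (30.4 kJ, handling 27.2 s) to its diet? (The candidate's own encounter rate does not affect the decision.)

No

Intake rate on the current diet: R = (0.12×55.2 + 0.2×54.6) / (1 + 0.12×29.9 + 0.2×10.3) = 17.54/6.648 = 2.639 kJ/s.
G: E/h = 30.4/27.2 = 1.118 kJ/s.
Since 1.118 < R, time spent handling G is better spent searching.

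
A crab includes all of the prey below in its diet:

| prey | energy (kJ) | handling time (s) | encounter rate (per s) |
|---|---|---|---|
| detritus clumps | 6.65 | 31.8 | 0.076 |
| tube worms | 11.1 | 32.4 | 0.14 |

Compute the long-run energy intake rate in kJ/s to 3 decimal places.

Energy encountered per unit search time: 0.076×6.65 + 0.14×11.1 = 2.059 kJ/s.
Handling time per unit search time: 0.076×31.8 + 0.14×32.4 = 6.953.
Rate = 2.059/(1 + 6.953) = 0.259 kJ/s.

0.259 kJ/s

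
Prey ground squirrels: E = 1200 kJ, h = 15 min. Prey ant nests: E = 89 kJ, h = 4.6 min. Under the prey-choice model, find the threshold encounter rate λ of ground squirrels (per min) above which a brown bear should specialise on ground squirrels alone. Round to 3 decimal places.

0.021 per min

At the threshold, the rate on ground squirrels alone equals the profitability of ant nests: λ·1200/(1 + λ·15) = 89/4.6 = 19.35.
Rearranging, λ(1200 − 19.35×15) = 19.35, so λ = 19.35/909.8 = 0.02127 per min.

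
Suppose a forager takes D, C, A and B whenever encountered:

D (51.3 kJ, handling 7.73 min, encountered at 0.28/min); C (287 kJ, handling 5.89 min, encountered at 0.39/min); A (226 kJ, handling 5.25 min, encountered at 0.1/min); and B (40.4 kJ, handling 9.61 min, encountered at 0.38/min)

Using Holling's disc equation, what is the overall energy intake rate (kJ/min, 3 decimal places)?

17.041 kJ/min

R = (0.28×51.3 + 0.39×287 + 0.1×226 + 0.38×40.4) / (1 + 0.28×7.73 + 0.39×5.89 + 0.1×5.25 + 0.38×9.61) = 164.2/9.638 = 17.04 kJ/min.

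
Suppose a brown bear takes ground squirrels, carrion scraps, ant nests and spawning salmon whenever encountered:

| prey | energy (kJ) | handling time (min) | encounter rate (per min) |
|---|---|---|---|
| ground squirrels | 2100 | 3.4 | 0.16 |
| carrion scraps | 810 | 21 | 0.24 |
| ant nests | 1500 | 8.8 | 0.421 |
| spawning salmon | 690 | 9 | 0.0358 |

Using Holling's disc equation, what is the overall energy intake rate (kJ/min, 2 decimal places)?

R = (0.16×2100 + 0.24×810 + 0.421×1500 + 0.0358×690) / (1 + 0.16×3.4 + 0.24×21 + 0.421×8.8 + 0.0358×9) = 1187/10.61 = 111.8 kJ/min.

111.83 kJ/min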